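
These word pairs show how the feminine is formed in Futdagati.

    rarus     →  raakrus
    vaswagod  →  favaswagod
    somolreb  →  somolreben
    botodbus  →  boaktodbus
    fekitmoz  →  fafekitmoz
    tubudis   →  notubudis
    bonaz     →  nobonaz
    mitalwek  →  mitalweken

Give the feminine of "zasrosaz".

rarus and tubudis both end in -s yet inflect differently (raakrus, notubudis), so the final letter is not what conditions the rule; the last vowel is.
"zasrosaz" has last vowel 'a'. The one such stem in the data (bonaz → nobonaz) adds the prefix no-, so the same rule applies.
The other patterns: stems whose last vowel is 'u' insert -ak- after the first vowel; stems whose last vowel is 'o' add the prefix fa-; stems whose last vowel is 'e' add -en.
So zasrosaz → nozasrosaz.

nozasrosaz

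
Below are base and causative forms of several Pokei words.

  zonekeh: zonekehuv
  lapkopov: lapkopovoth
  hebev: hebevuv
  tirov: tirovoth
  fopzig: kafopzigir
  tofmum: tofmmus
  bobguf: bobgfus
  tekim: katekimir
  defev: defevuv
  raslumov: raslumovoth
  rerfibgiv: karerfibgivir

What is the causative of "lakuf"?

lakfus

tirov and rerfibgiv both end in -v yet inflect differently (tirovoth, karerfibgivir), so the final letter is not what conditions the rule; the last vowel is.
"lakuf" has last vowel 'u'. The stems whose last vowel is 'u' (bobguf → bobgfus, tofmum → tofmmus) delete the last vowel and add -us.
So lakuf → lakfus.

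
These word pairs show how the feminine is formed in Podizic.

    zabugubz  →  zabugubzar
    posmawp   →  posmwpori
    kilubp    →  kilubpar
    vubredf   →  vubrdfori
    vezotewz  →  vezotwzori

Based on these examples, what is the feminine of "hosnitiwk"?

"hosnitiwk" has second-to-last letter 'w'. The stems whose second-to-last letter is 'w' (posmawp → posmwpori, vezotewz → vezotwzori) delete the last vowel and add -ori.
So hosnitiwk → hosnitwkori.

hosnitwkori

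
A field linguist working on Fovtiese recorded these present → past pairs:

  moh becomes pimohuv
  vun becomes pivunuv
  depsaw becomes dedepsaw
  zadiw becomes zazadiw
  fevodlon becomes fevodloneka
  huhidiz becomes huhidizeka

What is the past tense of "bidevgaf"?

bidevgafeka

vun and fevodlon both end in -n yet inflect differently (pivunuv, fevodloneka), so the final letter is not what conditions the rule; the number of vowels is.
"bidevgaf" has 3 vowels. The stems with 3 vowels (fevodlon → fevodloneka, huhidiz → huhidizeka) add -eka.
So bidevgaf → bidevgafeka.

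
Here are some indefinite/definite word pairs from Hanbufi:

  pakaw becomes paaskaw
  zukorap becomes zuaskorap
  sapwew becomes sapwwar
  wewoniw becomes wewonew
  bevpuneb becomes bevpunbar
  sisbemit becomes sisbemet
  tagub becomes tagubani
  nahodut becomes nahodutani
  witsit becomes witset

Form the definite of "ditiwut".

"ditiwut" has last vowel 'u'. The stems whose last vowel is 'u' (tagub → tagubani, nahodut → nahodutani) add -ani.
The other patterns: stems whose last vowel is 'i' change the last vowel to 'e'; stems whose last vowel is 'a' insert -as- after the first vowel; stems whose last vowel is 'e' delete the last vowel and add -ar.
So ditiwut → ditiwutani.

ditiwutani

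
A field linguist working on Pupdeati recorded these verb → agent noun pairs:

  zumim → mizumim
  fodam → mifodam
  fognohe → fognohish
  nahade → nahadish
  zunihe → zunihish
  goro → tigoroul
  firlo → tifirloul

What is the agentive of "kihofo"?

tikihofoul

fodam and fognohe both begin with f- yet inflect differently (mifodam, fognohish), so the first letter is not what conditions the rule; the final letter is.
"kihofo" ends in -o. The stems ending in -o (goro → tigoroul, firlo → tifirloul) add ti- … -ul around the stem.
So kihofo → tikihofoul.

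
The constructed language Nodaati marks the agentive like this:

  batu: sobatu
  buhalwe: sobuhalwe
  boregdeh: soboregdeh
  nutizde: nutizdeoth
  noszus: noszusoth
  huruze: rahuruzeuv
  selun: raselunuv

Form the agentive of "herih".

raherihuv

buhalwe and nutizde both end in -e yet inflect differently (sobuhalwe, nutizdeoth), so the final letter is not what conditions the rule; the first letter is.
"herih" begins with h-. The one such stem in the data (huruze → rahuruzeuv) adds ra- … -uv around the stem, so the same rule applies.
The other patterns: stems beginning with b- add the prefix so-; stems beginning with n- add -oth.
So herih → raherihuv.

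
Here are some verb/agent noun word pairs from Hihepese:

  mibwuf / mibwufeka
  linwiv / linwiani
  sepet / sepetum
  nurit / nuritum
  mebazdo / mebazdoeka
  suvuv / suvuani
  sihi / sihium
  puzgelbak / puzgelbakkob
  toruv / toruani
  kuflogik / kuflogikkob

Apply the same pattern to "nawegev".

"nawegev" ends in -v. The stems ending in -v (toruv → toruani, suvuv → suvuani, linwiv → linwiani) drop the final letter and add -ani.
So nawegev → nawegeani.

nawegeani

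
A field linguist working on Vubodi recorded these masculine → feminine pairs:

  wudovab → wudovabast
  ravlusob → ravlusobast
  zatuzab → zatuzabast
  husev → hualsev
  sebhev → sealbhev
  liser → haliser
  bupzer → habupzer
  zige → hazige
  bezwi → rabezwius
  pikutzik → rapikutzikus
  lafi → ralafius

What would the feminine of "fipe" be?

husev and liser both have last vowel 'e' yet inflect differently (hualsev, haliser), so the last vowel is not what conditions the rule; the final letter is.
"fipe" ends in -e. The one such stem in the data (zige → hazige) adds the prefix ha-, so the same rule applies.
The other patterns: stems ending in -b add -ast; stems ending in -v insert -al- after the first vowel; stems ending in -i or -k add ra- … -us around the stem.
So fipe → hafipe.

hafipe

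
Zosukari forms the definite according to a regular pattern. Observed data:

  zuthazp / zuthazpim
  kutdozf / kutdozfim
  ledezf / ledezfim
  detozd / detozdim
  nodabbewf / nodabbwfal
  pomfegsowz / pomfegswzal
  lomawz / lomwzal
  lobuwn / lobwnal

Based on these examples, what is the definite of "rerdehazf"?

rerdehazfim

kutdozf and nodabbewf both end in -f yet inflect differently (kutdozfim, nodabbwfal), so the final letter is not what conditions the rule; the second-to-last letter is.
"rerdehazf" has second-to-last letter 'z'. The stems whose second-to-last letter is 'z' (zuthazp → zuthazpim, kutdozf → kutdozfim, ledezf → ledezfim) add -im.
So rerdehazf → rerdehazfim.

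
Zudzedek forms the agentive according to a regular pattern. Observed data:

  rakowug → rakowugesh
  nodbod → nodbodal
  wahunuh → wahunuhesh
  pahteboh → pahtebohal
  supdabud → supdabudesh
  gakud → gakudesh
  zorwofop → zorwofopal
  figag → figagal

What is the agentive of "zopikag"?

wahunuh and pahteboh both end in -h yet inflect differently (wahunuhesh, pahtebohal), so the final letter is not what conditions the rule; the last vowel is.
"zopikag" has last vowel 'a'. The one such stem in the data (figag → figagal) adds -al, so the same rule applies.
So zopikag → zopikagal.

zopikagal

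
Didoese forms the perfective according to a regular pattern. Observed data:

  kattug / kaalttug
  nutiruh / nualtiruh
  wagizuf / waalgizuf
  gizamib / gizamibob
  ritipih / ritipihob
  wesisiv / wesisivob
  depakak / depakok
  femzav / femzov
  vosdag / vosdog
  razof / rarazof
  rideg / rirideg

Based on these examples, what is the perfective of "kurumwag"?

kurumwog

nutiruh and ritipih both end in -h yet inflect differently (nualtiruh, ritipihob), so the final letter is not what conditions the rule; the last vowel is.
"kurumwag" has last vowel 'a'. The stems whose last vowel is 'a' (depakak → depakok, femzav → femzov, vosdag → vosdog) change the last vowel to 'o'.
So kurumwag → kurumwog.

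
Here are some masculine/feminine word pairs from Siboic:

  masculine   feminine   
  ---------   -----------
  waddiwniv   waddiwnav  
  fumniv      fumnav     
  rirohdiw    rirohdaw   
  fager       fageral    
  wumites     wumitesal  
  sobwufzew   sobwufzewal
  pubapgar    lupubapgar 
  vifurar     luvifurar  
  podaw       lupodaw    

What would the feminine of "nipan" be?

lunipan

"nipan" has last vowel 'a'. The stems whose last vowel is 'a' (pubapgar → lupubapgar, vifurar → luvifurar, podaw → lupodaw) add the prefix lu-.
So nipan → lunipan.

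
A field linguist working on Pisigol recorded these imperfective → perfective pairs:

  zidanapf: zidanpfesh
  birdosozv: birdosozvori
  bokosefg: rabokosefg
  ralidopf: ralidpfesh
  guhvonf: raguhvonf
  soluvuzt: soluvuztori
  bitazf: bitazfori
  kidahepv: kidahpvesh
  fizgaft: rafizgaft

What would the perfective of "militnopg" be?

militnpgesh

zidanapf and bitazf both end in -f yet inflect differently (zidanpfesh, bitazfori), so the final letter is not what conditions the rule; the second-to-last letter is.
"militnopg" has second-to-last letter 'p'. The stems whose second-to-last letter is 'p' (kidahepv → kidahpvesh, zidanapf → zidanpfesh, ralidopf → ralidpfesh) delete the last vowel and add -esh.
So militnopg → militnpgesh.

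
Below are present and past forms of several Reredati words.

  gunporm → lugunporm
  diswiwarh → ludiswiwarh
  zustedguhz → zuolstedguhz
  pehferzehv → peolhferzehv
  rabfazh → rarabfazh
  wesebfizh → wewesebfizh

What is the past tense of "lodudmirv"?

lulodudmirv

rabfazh and diswiwarh both end in -h yet inflect differently (rarabfazh, ludiswiwarh), so the final letter is not what conditions the rule; the second-to-last letter is.
"lodudmirv" has second-to-last letter 'r'. The stems whose second-to-last letter is 'r' (diswiwarh → ludiswiwarh, gunporm → lugunporm) add the prefix lu-.
So lodudmirv → lulodudmirv.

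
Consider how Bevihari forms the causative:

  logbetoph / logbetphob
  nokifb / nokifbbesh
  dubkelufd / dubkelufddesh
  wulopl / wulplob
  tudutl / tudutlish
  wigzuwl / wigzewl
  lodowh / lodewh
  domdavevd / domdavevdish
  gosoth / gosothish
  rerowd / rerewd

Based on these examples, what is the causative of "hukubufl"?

hukubufllesh

wigzuwl and wulopl both end in -l yet inflect differently (wigzewl, wulplob), so the final letter is not what conditions the rule; the second-to-last letter is.
"hukubufl" has second-to-last letter 'f'. The stems whose second-to-last letter is 'f' (nokifb → nokifbbesh, dubkelufd → dubkelufddesh) double the final consonant and add -esh.
So hukubufl → hukubufllesh.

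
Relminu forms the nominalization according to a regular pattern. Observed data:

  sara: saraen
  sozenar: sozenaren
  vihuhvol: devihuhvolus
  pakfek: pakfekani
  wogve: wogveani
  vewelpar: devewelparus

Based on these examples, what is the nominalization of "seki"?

sekien

vewelpar and sozenar both end in -r yet inflect differently (devewelparus, sozenaren), so the final letter is not what conditions the rule; the first letter is.
"seki" begins with s-. The stems beginning with s- (sozenar → sozenaren, sara → saraen) add -en.
The other patterns: stems beginning with v- add de- … -us around the stem; stems beginning with p- or w- add -ani.
So seki → sekien.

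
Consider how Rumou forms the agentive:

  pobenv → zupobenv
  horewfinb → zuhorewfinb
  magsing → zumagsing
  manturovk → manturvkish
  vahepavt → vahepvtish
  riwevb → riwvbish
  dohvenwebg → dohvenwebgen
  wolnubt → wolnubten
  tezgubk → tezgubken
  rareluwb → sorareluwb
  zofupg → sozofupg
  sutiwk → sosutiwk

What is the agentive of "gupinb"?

horewfinb and riwevb both end in -b yet inflect differently (zuhorewfinb, riwvbish), so the final letter is not what conditions the rule; the second-to-last letter is.
"gupinb" has second-to-last letter 'n'. The stems whose second-to-last letter is 'n' (pobenv → zupobenv, horewfinb → zuhorewfinb, magsing → zumagsing) add the prefix zu-.
The other patterns: stems whose second-to-last letter is 'v' delete the last vowel and add -ish; stems whose second-to-last letter is 'b' add -en; stems whose second-to-last letter is 'p' or 'w' add the prefix so-.
So gupinb → zugupinb.

zugupinb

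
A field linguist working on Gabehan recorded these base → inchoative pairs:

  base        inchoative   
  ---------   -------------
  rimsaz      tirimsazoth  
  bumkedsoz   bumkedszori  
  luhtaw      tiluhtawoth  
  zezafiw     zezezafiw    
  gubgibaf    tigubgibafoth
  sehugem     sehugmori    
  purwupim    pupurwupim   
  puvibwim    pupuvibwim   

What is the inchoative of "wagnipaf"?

tiwagnipafoth

"wagnipaf" has last vowel 'a'. The stems whose last vowel is 'a' (rimsaz → tirimsazoth, gubgibaf → tigubgibafoth, luhtaw → tiluhtawoth) add ti- … -oth around the stem.
So wagnipaf → tiwagnipafoth.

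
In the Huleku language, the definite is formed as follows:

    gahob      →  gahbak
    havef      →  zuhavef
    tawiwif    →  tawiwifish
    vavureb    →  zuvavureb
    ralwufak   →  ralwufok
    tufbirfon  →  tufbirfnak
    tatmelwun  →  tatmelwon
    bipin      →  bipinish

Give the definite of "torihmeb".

bipin and tufbirfon both end in -n yet inflect differently (bipinish, tufbirfnak), so the final letter is not what conditions the rule; the last vowel is.
"torihmeb" has last vowel 'e'. The stems whose last vowel is 'e' (havef → zuhavef, vavureb → zuvavureb) add the prefix zu-.
The other patterns: stems whose last vowel is 'i' add -ish; stems whose last vowel is 'o' delete the last vowel and add -ak; stems whose last vowel is 'a' or 'u' change the last vowel to 'o'.
So torihmeb → zutorihmeb.

zutorihmeb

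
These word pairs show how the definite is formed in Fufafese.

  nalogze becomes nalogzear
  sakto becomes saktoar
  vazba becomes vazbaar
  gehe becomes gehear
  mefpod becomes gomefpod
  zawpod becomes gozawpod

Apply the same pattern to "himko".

himkoar

sakto and mefpod both have last vowel 'o' yet inflect differently (saktoar, gomefpod), so the last vowel is not what conditions the rule; whether the stem ends in a vowel or a consonant is.
"himko" ends in a vowel. The stems ending in a vowel (nalogze → nalogzear, sakto → saktoar, vazba → vazbaar) add -ar.
So himko → himkoar.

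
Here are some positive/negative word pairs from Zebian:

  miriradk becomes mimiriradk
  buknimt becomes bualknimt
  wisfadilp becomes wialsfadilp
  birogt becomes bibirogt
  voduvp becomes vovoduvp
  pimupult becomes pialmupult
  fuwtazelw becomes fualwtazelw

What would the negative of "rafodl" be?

rarafodl

"rafodl" has second-to-last letter 'd'. The one such stem in the data (miriradk → mimiriradk) repeats the first consonant+vowel as a prefix (as do birogt, voduvp), so the same rule applies.
The other pattern: stems whose second-to-last letter is 'l' or 'm' insert -al- after the first vowel.
So rafodl → rarafodl.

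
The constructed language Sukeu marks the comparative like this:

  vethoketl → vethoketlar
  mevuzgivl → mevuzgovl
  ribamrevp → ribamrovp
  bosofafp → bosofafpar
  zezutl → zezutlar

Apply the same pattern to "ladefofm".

ribamrevp and bosofafp both end in -p yet inflect differently (ribamrovp, bosofafpar), so the final letter is not what conditions the rule; the second-to-last letter is.
"ladefofm" has second-to-last letter 'f'. The one such stem in the data (bosofafp → bosofafpar) adds -ar, so the same rule applies.
The other pattern: stems whose second-to-last letter is 'v' change the last vowel to 'o'.
So ladefofm → ladefofmar.

ladefofmar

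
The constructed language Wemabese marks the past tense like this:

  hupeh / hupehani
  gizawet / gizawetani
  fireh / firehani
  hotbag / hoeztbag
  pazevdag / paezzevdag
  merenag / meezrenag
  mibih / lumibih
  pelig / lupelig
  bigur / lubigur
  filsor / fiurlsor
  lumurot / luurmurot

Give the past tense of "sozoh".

sourzoh

hupeh and mibih both end in -h yet inflect differently (hupehani, lumibih), so the final letter is not what conditions the rule; the last vowel is.
"sozoh" has last vowel 'o'. The stems whose last vowel is 'o' (filsor → fiurlsor, lumurot → luurmurot) insert -ur- after the first vowel.
So sozoh → sourzoh.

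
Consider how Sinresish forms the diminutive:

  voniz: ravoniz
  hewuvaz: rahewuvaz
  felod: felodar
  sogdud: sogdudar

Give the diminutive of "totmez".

felod and voniz both have 2 vowels yet inflect differently (felodar, ravoniz), so the number of vowels is not what conditions the rule; the final letter is.
"totmez" ends in -z. The stems ending in -z (voniz → ravoniz, hewuvaz → rahewuvaz) add the prefix ra-.
The other pattern: stems ending in -d add -ar.
So totmez → ratotmez.

ratotmez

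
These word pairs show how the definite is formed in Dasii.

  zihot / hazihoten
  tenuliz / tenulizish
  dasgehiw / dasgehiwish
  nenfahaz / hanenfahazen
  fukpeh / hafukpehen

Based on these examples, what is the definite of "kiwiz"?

tenuliz and nenfahaz both end in -z yet inflect differently (tenulizish, hanenfahazen), so the final letter is not what conditions the rule; the last vowel is.
"kiwiz" has last vowel 'i'. The stems whose last vowel is 'i' (dasgehiw → dasgehiwish, tenuliz → tenulizish) add -ish.
So kiwiz → kiwizish.

kiwizish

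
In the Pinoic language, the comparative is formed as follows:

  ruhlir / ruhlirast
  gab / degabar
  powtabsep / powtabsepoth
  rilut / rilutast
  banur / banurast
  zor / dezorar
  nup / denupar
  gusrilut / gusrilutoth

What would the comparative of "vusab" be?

vusabast

zor and ruhlir both end in -r yet inflect differently (dezorar, ruhlirast), so the final letter is not what conditions the rule; the number of vowels is.
"vusab" has 2 vowels. The stems with 2 vowels (rilut → rilutast, ruhlir → ruhlirast, banur → banurast) add -ast.
So vusab → vusabast.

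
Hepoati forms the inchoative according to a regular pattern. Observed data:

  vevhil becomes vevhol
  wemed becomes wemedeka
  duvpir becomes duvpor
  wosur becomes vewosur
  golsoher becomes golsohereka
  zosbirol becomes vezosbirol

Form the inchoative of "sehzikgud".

vesehzikgud

"sehzikgud" has last vowel 'u'. The one such stem in the data (wosur → vewosur) adds the prefix ve-, so the same rule applies.
The other patterns: stems whose last vowel is 'i' change the last vowel to 'o'; stems whose last vowel is 'e' add -eka.
So sehzikgud → vesehzikgud.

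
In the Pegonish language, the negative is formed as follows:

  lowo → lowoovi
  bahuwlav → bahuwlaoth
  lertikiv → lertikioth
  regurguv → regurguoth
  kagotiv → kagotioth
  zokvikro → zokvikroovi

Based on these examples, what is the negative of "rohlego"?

rohlegoovi

lertikiv and lowo both begin with l- yet inflect differently (lertikioth, lowoovi), so the first letter is not what conditions the rule; the final letter is.
"rohlego" ends in -o. The stems ending in -o (zokvikro → zokvikroovi, lowo → lowoovi) add -ovi.
The other pattern: stems ending in -v drop the final letter and add -oth.
So rohlego → rohlegoovi.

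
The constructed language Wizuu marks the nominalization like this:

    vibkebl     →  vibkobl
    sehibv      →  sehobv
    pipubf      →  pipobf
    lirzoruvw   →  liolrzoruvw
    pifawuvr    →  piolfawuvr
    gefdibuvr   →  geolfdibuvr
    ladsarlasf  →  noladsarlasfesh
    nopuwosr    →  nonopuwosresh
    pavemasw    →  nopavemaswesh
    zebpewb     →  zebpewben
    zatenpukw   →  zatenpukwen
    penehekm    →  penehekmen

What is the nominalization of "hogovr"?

hoolgovr

pipubf and ladsarlasf both end in -f yet inflect differently (pipobf, noladsarlasfesh), so the final letter is not what conditions the rule; the second-to-last letter is.
"hogovr" has second-to-last letter 'v'. The stems whose second-to-last letter is 'v' (lirzoruvw → liolrzoruvw, pifawuvr → piolfawuvr, gefdibuvr → geolfdibuvr) insert -ol- after the first vowel.
So hogovr → hoolgovr.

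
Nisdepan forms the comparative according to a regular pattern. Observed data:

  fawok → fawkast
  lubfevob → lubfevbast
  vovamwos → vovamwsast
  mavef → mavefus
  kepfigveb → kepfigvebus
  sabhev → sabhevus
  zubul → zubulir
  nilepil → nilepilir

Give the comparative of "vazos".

"vazos" has last vowel 'o'. The stems whose last vowel is 'o' (fawok → fawkast, lubfevob → lubfevbast, vovamwos → vovamwsast) delete the last vowel and add -ast.
So vazos → vazsast.

vazsast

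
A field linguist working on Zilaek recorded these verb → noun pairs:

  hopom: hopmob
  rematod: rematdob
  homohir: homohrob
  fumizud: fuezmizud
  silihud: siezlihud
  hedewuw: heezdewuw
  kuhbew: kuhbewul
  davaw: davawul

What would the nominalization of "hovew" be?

hovewul

rematod and fumizud both end in -d yet inflect differently (rematdob, fuezmizud), so the final letter is not what conditions the rule; the last vowel is.
"hovew" has last vowel 'e'. The one such stem in the data (kuhbew → kuhbewul) adds -ul, so the same rule applies.
So hovew → hovewul.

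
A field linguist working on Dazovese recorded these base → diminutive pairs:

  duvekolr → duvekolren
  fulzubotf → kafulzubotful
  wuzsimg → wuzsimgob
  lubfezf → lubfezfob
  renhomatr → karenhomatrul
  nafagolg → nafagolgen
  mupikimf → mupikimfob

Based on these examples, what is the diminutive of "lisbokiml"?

duvekolr and renhomatr both end in -r yet inflect differently (duvekolren, karenhomatrul), so the final letter is not what conditions the rule; the second-to-last letter is.
"lisbokiml" has second-to-last letter 'm'. The stems whose second-to-last letter is 'm' (mupikimf → mupikimfob, wuzsimg → wuzsimgob) add -ob.
So lisbokiml → lisbokimlob.

lisbokimlob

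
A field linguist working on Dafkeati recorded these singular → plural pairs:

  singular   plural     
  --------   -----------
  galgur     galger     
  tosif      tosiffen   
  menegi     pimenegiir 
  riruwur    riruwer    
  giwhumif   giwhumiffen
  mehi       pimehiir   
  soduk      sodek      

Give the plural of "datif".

datiffen

tosif and mehi both have last vowel 'i' yet inflect differently (tosiffen, pimehiir), so the last vowel is not what conditions the rule; the final letter is.
"datif" ends in -f. The stems ending in -f (tosif → tosiffen, giwhumif → giwhumiffen) double the final consonant and add -en.
So datif → datiffen.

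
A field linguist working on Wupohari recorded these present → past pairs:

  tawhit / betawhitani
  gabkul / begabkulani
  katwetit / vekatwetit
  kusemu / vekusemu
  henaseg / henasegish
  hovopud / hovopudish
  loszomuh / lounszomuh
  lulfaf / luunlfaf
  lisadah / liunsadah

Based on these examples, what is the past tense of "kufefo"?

tawhit and katwetit both end in -t yet inflect differently (betawhitani, vekatwetit), so the final letter is not what conditions the rule; the first letter is.
"kufefo" begins with k-. The stems beginning with k- (katwetit → vekatwetit, kusemu → vekusemu) add the prefix ve-.
So kufefo → vekufefo.

vekufefo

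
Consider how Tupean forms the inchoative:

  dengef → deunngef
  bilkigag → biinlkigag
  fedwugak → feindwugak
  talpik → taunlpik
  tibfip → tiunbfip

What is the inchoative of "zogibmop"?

zoingibmop

fedwugak and talpik both end in -k yet inflect differently (feindwugak, taunlpik), so the final letter is not what conditions the rule; the number of vowels is.
"zogibmop" has 3 vowels. The stems with 3 vowels (bilkigag → biinlkigag, fedwugak → feindwugak) insert -in- after the first vowel.
So zogibmop → zoingibmop.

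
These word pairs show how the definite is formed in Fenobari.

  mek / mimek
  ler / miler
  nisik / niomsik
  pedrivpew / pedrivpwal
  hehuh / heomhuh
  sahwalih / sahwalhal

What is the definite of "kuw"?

mek and nisik both end in -k yet inflect differently (mimek, niomsik), so the final letter is not what conditions the rule; the number of vowels is.
"kuw" has 1 vowel. The stems with 1 vowel (mek → mimek, ler → miler) add the prefix mi-.
So kuw → mikuw.

mikuw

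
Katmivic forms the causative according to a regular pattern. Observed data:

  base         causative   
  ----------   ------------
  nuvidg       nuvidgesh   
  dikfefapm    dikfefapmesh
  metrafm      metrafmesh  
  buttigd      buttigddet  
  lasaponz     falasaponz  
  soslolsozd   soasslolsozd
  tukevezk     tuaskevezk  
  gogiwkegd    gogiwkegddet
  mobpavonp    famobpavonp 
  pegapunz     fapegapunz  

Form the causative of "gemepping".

fagemepping

soslolsozd and buttigd both end in -d yet inflect differently (soasslolsozd, buttigddet), so the final letter is not what conditions the rule; the second-to-last letter is.
"gemepping" has second-to-last letter 'n'. The stems whose second-to-last letter is 'n' (lasaponz → falasaponz, mobpavonp → famobpavonp, pegapunz → fapegapunz) add the prefix fa-.
So gemepping → fagemepping.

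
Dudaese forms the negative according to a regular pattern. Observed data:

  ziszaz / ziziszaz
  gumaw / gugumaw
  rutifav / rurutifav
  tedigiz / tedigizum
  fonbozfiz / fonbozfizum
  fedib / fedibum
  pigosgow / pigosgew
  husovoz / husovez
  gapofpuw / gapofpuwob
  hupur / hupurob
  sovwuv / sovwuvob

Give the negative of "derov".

ziszaz and tedigiz both end in -z yet inflect differently (ziziszaz, tedigizum), so the final letter is not what conditions the rule; the last vowel is.
"derov" has last vowel 'o'. The stems whose last vowel is 'o' (pigosgow → pigosgew, husovoz → husovez) change the last vowel to 'e'.
The other patterns: stems whose last vowel is 'a' repeat the first consonant+vowel as a prefix; stems whose last vowel is 'i' add -um; stems whose last vowel is 'u' add -ob.
So derov → derev.

derev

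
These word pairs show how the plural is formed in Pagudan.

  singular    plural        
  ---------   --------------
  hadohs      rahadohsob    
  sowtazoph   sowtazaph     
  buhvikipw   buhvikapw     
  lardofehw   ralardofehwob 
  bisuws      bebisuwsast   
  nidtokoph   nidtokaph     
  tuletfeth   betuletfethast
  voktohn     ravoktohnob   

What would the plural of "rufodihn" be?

rarufodihnob

buhvikipw and lardofehw both end in -w yet inflect differently (buhvikapw, ralardofehwob), so the final letter is not what conditions the rule; the second-to-last letter is.
"rufodihn" has second-to-last letter 'h'. The stems whose second-to-last letter is 'h' (voktohn → ravoktohnob, lardofehw → ralardofehwob, hadohs → rahadohsob) add ra- … -ob around the stem.
The other patterns: stems whose second-to-last letter is 'p' change the last vowel to 'a'; stems whose second-to-last letter is 't' or 'w' add be- … -ast around the stem.
So rufodihn → rarufodihnob.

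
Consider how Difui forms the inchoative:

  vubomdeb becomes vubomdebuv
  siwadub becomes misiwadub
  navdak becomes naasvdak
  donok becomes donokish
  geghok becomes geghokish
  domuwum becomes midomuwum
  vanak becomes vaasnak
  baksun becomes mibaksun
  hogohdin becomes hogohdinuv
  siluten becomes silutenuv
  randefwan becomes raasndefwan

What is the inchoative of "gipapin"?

gipapinuv

donok and vanak both end in -k yet inflect differently (donokish, vaasnak), so the final letter is not what conditions the rule; the last vowel is.
"gipapin" has last vowel 'i'. The one such stem in the data (hogohdin → hogohdinuv) adds -uv, so the same rule applies.
The other patterns: stems whose last vowel is 'u' add the prefix mi-; stems whose last vowel is 'o' add -ish; stems whose last vowel is 'a' insert -as- after the first vowel.
So gipapin → gipapinuv.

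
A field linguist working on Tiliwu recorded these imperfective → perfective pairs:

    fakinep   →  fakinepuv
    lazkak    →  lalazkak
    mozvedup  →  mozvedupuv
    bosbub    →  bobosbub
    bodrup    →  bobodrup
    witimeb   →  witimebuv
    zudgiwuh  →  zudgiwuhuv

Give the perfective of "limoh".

"limoh" has 2 vowels. The stems with 2 vowels (bosbub → bobosbub, bodrup → bobodrup, lazkak → lalazkak) repeat the first consonant+vowel as a prefix.
The other pattern: stems with 3 vowels add -uv.
So limoh → lilimoh.

lilimoh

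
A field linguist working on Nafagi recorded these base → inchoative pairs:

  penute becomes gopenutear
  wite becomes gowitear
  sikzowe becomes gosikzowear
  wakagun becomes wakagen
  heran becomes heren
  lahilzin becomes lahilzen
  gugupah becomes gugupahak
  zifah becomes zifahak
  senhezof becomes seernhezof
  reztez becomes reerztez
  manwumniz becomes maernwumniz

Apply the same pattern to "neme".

heran and gugupah both have last vowel 'a' yet inflect differently (heren, gugupahak), so the last vowel is not what conditions the rule; the final letter is.
"neme" ends in -e. The stems ending in -e (penute → gopenutear, wite → gowitear, sikzowe → gosikzowear) add go- … -ar around the stem.
So neme → gonemear.

gonemear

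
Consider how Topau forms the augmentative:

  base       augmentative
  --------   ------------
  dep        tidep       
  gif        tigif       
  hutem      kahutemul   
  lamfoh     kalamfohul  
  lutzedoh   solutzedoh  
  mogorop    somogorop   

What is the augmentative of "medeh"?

"medeh" has 2 vowels. The stems with 2 vowels (hutem → kahutemul, lamfoh → kalamfohul) add ka- … -ul around the stem.
So medeh → kamedehul.

kamedehul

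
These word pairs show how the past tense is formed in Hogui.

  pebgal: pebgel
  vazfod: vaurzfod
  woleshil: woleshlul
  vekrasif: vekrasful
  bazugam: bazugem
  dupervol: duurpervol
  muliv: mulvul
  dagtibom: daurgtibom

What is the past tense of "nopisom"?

dupervol and pebgal both end in -l yet inflect differently (duurpervol, pebgel), so the final letter is not what conditions the rule; the last vowel is.
"nopisom" has last vowel 'o'. The stems whose last vowel is 'o' (dupervol → duurpervol, vazfod → vaurzfod, dagtibom → daurgtibom) insert -ur- after the first vowel.
The other patterns: stems whose last vowel is 'a' change the last vowel to 'e'; stems whose last vowel is 'i' delete the last vowel and add -ul.
So nopisom → nourpisom.

nourpisom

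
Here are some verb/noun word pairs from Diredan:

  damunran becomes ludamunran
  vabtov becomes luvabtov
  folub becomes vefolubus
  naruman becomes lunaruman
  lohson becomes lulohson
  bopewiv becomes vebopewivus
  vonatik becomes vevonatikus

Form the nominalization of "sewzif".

"sewzif" has last vowel 'i'. The stems whose last vowel is 'i' (bopewiv → vebopewivus, vonatik → vevonatikus) add ve- … -us around the stem.
The other pattern: stems whose last vowel is 'a' or 'o' add the prefix lu-.
So sewzif → vesewzifus.

vesewzifus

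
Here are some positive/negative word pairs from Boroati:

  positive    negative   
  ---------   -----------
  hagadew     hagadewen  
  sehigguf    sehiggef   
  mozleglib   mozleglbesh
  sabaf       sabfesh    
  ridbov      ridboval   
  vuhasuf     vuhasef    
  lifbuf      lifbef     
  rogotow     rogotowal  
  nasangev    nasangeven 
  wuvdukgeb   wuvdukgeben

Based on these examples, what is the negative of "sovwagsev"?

"sovwagsev" has last vowel 'e'. The stems whose last vowel is 'e' (wuvdukgeb → wuvdukgeben, nasangev → nasangeven, hagadew → hagadewen) add -en.
So sovwagsev → sovwagseven.

sovwagseven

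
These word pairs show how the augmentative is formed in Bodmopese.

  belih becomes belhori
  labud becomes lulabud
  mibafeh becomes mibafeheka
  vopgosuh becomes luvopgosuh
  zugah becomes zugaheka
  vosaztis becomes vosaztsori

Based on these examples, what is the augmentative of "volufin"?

volufnori

vopgosuh and belih both end in -h yet inflect differently (luvopgosuh, belhori), so the final letter is not what conditions the rule; the last vowel is.
"volufin" has last vowel 'i'. The stems whose last vowel is 'i' (belih → belhori, vosaztis → vosaztsori) delete the last vowel and add -ori.
The other patterns: stems whose last vowel is 'u' add the prefix lu-; stems whose last vowel is 'a' or 'e' add -eka.
So volufin → volufnori.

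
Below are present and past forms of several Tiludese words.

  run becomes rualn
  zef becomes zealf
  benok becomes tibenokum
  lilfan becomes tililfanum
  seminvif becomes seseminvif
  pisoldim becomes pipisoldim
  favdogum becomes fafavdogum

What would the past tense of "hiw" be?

hialw

"hiw" has 1 vowel. The stems with 1 vowel (run → rualn, zef → zealf) insert -al- after the first vowel.
So hiw → hialw.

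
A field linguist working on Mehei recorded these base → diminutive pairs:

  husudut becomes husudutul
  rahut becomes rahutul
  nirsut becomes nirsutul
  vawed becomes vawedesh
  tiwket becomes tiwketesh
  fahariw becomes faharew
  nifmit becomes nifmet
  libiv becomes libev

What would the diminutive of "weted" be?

wetedesh

"weted" has last vowel 'e'. The stems whose last vowel is 'e' (vawed → vawedesh, tiwket → tiwketesh) add -esh.
The other patterns: stems whose last vowel is 'u' add -ul; stems whose last vowel is 'i' change the last vowel to 'e'.
So weted → wetedesh.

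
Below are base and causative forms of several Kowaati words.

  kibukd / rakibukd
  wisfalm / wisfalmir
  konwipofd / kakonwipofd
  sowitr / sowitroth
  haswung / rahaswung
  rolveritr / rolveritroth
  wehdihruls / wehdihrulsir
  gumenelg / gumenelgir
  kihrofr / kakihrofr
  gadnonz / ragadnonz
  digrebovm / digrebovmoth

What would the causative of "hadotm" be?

hadotmoth

"hadotm" has second-to-last letter 't'. The stems whose second-to-last letter is 't' (rolveritr → rolveritroth, sowitr → sowitroth) add -oth.
So hadotm → hadotmoth.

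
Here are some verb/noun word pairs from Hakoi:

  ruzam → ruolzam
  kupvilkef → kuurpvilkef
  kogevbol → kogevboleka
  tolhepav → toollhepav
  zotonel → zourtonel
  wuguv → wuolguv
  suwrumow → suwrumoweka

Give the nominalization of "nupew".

kogevbol and zotonel both end in -l yet inflect differently (kogevboleka, zourtonel), so the final letter is not what conditions the rule; the last vowel is.
"nupew" has last vowel 'e'. The stems whose last vowel is 'e' (zotonel → zourtonel, kupvilkef → kuurpvilkef) insert -ur- after the first vowel.
The other patterns: stems whose last vowel is 'o' add -eka; stems whose last vowel is 'a' or 'u' insert -ol- after the first vowel.
So nupew → nuurpew.

nuurpew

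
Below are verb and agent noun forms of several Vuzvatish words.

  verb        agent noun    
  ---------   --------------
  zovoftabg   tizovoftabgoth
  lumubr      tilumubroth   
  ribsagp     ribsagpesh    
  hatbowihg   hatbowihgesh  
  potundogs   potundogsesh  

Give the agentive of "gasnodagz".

"gasnodagz" has second-to-last letter 'g'. The stems whose second-to-last letter is 'g' (ribsagp → ribsagpesh, potundogs → potundogsesh) add -esh.
So gasnodagz → gasnodagzesh.

gasnodagzesh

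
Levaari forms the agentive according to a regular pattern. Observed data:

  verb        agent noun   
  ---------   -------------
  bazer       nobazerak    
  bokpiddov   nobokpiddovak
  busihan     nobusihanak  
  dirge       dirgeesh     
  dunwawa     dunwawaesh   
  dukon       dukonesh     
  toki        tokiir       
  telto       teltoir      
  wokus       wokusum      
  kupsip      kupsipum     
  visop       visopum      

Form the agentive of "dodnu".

busihan and dukon both end in -n yet inflect differently (nobusihanak, dukonesh), so the final letter is not what conditions the rule; the first letter is.
"dodnu" begins with d-. The stems beginning with d- (dirge → dirgeesh, dunwawa → dunwawaesh, dukon → dukonesh) add -esh.
So dodnu → dodnuesh.

dodnuesh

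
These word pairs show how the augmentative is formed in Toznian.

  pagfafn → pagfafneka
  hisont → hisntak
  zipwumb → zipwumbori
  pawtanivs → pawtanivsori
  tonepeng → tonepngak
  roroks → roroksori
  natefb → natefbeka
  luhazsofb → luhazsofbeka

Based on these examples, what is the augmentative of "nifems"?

nifemsori

"nifems" has second-to-last letter 'm'. The one such stem in the data (zipwumb → zipwumbori) adds -ori, so the same rule applies.
So nifems → nifemsori.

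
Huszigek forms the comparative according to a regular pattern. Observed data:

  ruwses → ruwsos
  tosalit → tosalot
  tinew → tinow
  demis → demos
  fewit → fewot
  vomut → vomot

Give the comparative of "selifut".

Every pair shown (ruwses → ruwsos, tosalit → tosalot, tinew → tinow, …) follows the same rule: change the last vowel to 'o'.
So selifut → selifot.

selifot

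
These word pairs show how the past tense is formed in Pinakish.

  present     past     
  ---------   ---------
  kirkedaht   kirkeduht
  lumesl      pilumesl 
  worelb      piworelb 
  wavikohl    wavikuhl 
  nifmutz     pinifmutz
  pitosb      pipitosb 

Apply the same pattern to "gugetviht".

wavikohl and lumesl both end in -l yet inflect differently (wavikuhl, pilumesl), so the final letter is not what conditions the rule; the second-to-last letter is.
"gugetviht" has second-to-last letter 'h'. The stems whose second-to-last letter is 'h' (wavikohl → wavikuhl, kirkedaht → kirkeduht) change the last vowel to 'u'.
So gugetviht → gugetvuht.

gugetvuht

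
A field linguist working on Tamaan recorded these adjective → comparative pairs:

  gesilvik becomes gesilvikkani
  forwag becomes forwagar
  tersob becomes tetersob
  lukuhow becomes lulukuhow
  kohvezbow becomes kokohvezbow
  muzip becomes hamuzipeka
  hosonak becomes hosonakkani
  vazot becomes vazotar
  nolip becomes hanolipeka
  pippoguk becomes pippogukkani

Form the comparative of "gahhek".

gahhekkani

"gahhek" ends in -k. The stems ending in -k (pippoguk → pippogukkani, gesilvik → gesilvikkani, hosonak → hosonakkani) double the final consonant and add -ani.
The other patterns: stems ending in -p add ha- … -eka around the stem; stems ending in -b or -w repeat the first consonant+vowel as a prefix; stems ending in -g or -t add -ar.
So gahhek → gahhekkani.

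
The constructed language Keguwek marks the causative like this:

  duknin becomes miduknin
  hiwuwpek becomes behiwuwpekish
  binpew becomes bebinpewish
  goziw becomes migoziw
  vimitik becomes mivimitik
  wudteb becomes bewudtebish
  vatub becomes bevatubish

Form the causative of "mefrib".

goziw and binpew both end in -w yet inflect differently (migoziw, bebinpewish), so the final letter is not what conditions the rule; the last vowel is.
"mefrib" has last vowel 'i'. The stems whose last vowel is 'i' (goziw → migoziw, duknin → miduknin, vimitik → mivimitik) add the prefix mi-.
The other pattern: stems whose last vowel is 'e' or 'u' add be- … -ish around the stem.
So mefrib → mimefrib.

mimefrib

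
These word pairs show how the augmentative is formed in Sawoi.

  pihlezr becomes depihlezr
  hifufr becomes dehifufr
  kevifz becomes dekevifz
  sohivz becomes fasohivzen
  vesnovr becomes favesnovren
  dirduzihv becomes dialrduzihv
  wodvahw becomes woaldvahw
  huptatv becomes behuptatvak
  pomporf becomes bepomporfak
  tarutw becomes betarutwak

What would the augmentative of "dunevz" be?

fadunevzen

kevifz and sohivz both end in -z yet inflect differently (dekevifz, fasohivzen), so the final letter is not what conditions the rule; the second-to-last letter is.
"dunevz" has second-to-last letter 'v'. The stems whose second-to-last letter is 'v' (sohivz → fasohivzen, vesnovr → favesnovren) add fa- … -en around the stem.
The other patterns: stems whose second-to-last letter is 'f' or 'z' add the prefix de-; stems whose second-to-last letter is 'h' insert -al- after the first vowel; stems whose second-to-last letter is 'r' or 't' add be- … -ak around the stem.
So dunevz → fadunevzen.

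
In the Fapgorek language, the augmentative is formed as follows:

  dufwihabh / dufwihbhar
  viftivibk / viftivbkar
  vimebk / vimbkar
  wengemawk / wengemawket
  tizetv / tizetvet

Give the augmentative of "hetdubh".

"hetdubh" has second-to-last letter 'b'. The stems whose second-to-last letter is 'b' (dufwihabh → dufwihbhar, viftivibk → viftivbkar, vimebk → vimbkar) delete the last vowel and add -ar.
So hetdubh → hetdbhar.

hetdbhar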